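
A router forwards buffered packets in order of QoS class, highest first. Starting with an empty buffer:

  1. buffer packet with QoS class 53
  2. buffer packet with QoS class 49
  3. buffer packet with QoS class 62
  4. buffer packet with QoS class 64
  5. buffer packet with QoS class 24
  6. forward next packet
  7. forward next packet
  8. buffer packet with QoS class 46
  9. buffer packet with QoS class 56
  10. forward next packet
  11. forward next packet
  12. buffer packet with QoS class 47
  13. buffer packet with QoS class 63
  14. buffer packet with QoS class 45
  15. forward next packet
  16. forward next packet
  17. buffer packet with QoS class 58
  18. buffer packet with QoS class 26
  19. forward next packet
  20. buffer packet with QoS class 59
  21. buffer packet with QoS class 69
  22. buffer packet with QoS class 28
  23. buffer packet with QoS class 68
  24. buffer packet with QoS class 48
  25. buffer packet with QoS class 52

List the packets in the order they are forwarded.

insert 53 → {53}
insert 49 → {53, 49}
insert 62 → {62, 53, 49}
insert 64 → {64, 62, 53, 49}
insert 24 → {64, 62, 53, 49, 24}
forward next packet → 64; now {62, 53, 49, 24}
forward next packet → 62; now {53, 49, 24}
insert 46 → {53, 49, 46, 24}
insert 56 → {56, 53, 49, 46, 24}
forward next packet → 56; now {53, 49, 46, 24}
forward next packet → 53; now {49, 46, 24}
insert 47 → {49, 47, 46, 24}
insert 63 → {63, 49, 47, 46, 24}
insert 45 → {63, 49, 47, 46, 45, 24}
forward next packet → 63; now {49, 47, 46, 45, 24}
forward next packet → 49; now {47, 46, 45, 24}
insert 58 → {58, 47, 46, 45, 24}
insert 26 → {58, 47, 46, 45, 26, 24}
forward next packet → 58; now {47, 46, 45, 26, 24}
insert 59 → {59, 47, 46, 45, 26, 24}
insert 69 → {69, 59, 47, 46, 45, 26, 24}
insert 28 → {69, 59, 47, 46, 45, 28, 26, 24}
insert 68 → {69, 68, 59, 47, 46, 45, 28, 26, 24}
insert 48 → {69, 68, 59, 48, 47, 46, 45, 28, 26, 24}
insert 52 → {69, 68, 59, 52, 48, 47, 46, 45, 28, 26, 24}

64, 62, 56, 53, 63, 49, 58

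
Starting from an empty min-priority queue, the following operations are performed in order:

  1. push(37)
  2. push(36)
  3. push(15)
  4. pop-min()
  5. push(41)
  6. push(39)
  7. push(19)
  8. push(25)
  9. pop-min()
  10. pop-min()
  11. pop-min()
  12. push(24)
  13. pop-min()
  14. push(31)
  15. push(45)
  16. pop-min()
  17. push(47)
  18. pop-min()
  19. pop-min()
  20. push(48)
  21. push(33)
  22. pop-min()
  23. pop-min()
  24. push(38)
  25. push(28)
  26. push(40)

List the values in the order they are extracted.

insert 37 → {37}
insert 36 → {36, 37}
insert 15 → {15, 36, 37}
pop-min → 15; now {36, 37}
insert 41 → {36, 37, 41}
insert 39 → {36, 37, 39, 41}
insert 19 → {19, 36, 37, 39, 41}
insert 25 → {19, 25, 36, 37, 39, 41}
pop-min → 19; now {25, 36, 37, 39, 41}
pop-min → 25; now {36, 37, 39, 41}
pop-min → 36; now {37, 39, 41}
insert 24 → {24, 37, 39, 41}
pop-min → 24; now {37, 39, 41}
insert 31 → {31, 37, 39, 41}
insert 45 → {31, 37, 39, 41, 45}
pop-min → 31; now {37, 39, 41, 45}
insert 47 → {37, 39, 41, 45, 47}
pop-min → 37; now {39, 41, 45, 47}
pop-min → 39; now {41, 45, 47}
insert 48 → {41, 45, 47, 48}
insert 33 → {33, 41, 45, 47, 48}
pop-min → 33; now {41, 45, 47, 48}
pop-min → 41; now {45, 47, 48}
insert 38 → {38, 45, 47, 48}
insert 28 → {28, 38, 45, 47, 48}
insert 40 → {28, 38, 40, 45, 47, 48}

[15, 19, 25, 36, 24, 31, 37, 39, 33, 41]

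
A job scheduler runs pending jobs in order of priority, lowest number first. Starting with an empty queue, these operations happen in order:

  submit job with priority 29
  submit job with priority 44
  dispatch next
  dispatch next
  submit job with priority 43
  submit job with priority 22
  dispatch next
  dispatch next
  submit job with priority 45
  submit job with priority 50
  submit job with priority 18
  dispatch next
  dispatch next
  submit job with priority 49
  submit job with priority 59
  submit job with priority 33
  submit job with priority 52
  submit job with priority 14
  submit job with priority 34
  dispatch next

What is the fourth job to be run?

insert 29 → {29}
insert 44 → {29, 44}
dispatch next → 29; now {44}
dispatch next → 44; now {}
insert 43 → {43}
insert 22 → {22, 43}
dispatch next → 22; now {43}
dispatch next → 43; now {}
insert 45 → {45}
insert 50 → {45, 50}
insert 18 → {18, 45, 50}
dispatch next → 18; now {45, 50}
dispatch next → 45; now {50}
insert 49 → {49, 50}
insert 59 → {49, 50, 59}
insert 33 → {33, 49, 50, 59}
insert 52 → {33, 49, 50, 52, 59}
insert 14 → {14, 33, 49, 50, 52, 59}
insert 34 → {14, 33, 34, 49, 50, 52, 59}
dispatch next → 14; now {33, 34, 49, 50, 52, 59}

43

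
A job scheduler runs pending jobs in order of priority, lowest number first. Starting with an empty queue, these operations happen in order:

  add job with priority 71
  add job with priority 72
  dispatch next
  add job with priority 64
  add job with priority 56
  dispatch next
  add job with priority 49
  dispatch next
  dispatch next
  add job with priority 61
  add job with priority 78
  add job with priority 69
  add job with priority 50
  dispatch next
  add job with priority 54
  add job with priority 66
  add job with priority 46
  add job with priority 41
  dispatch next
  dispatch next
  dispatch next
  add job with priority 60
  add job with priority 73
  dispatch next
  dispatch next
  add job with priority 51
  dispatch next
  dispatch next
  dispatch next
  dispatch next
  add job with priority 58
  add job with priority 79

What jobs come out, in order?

71 → 56 → 49 → 64 → 50 → 41 → 46 → 54 → 60 → 61 → 51 → 66 → 69 → 72

insert 71 → {71}
insert 72 → {71, 72}
dispatch next → 71; now {72}
insert 64 → {64, 72}
insert 56 → {56, 64, 72}
dispatch next → 56; now {64, 72}
insert 49 → {49, 64, 72}
dispatch next → 49; now {64, 72}
dispatch next → 64; now {72}
insert 61 → {61, 72}
insert 78 → {61, 72, 78}
insert 69 → {61, 69, 72, 78}
insert 50 → {50, 61, 69, 72, 78}
dispatch next → 50; now {61, 69, 72, 78}
insert 54 → {54, 61, 69, 72, 78}
insert 66 → {54, 61, 66, 69, 72, 78}
insert 46 → {46, 54, 61, 66, 69, 72, 78}
insert 41 → {41, 46, 54, 61, 66, 69, 72, 78}
dispatch next → 41; now {46, 54, 61, 66, 69, 72, 78}
dispatch next → 46; now {54, 61, 66, 69, 72, 78}
dispatch next → 54; now {61, 66, 69, 72, 78}
insert 60 → {60, 61, 66, 69, 72, 78}
insert 73 → {60, 61, 66, 69, 72, 73, 78}
dispatch next → 60; now {61, 66, 69, 72, 73, 78}
dispatch next → 61; now {66, 69, 72, 73, 78}
insert 51 → {51, 66, 69, 72, 73, 78}
dispatch next → 51; now {66, 69, 72, 73, 78}
dispatch next → 66; now {69, 72, 73, 78}
dispatch next → 69; now {72, 73, 78}
dispatch next → 72; now {73, 78}
insert 58 → {58, 73, 78}
insert 79 → {58, 73, 78, 79}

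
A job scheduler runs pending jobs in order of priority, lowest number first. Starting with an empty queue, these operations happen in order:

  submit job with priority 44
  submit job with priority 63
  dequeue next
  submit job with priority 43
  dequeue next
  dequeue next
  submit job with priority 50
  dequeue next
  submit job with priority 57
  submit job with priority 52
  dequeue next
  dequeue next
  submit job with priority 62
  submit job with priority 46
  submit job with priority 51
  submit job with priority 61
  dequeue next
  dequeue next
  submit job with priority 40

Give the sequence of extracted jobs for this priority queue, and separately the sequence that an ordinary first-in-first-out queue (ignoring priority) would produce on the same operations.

insert 44 → {44}
insert 63 → {44, 63}
dequeue next → 44; now {63}
insert 43 → {43, 63}
dequeue next → 43; now {63}
dequeue next → 63; now {}
insert 50 → {50}
dequeue next → 50; now {}
insert 57 → {57}
insert 52 → {52, 57}
dequeue next → 52; now {57}
dequeue next → 57; now {}
insert 62 → {62}
insert 46 → {46, 62}
insert 51 → {46, 51, 62}
insert 61 → {46, 51, 61, 62}
dequeue next → 46; now {51, 61, 62}
dequeue next → 51; now {61, 62}
insert 40 → {40, 61, 62}

priority queue: 44, 43, 63, 50, 52, 57, 46, 51; FIFO queue: [44, 63, 43, 50, 57, 52, 62, 46]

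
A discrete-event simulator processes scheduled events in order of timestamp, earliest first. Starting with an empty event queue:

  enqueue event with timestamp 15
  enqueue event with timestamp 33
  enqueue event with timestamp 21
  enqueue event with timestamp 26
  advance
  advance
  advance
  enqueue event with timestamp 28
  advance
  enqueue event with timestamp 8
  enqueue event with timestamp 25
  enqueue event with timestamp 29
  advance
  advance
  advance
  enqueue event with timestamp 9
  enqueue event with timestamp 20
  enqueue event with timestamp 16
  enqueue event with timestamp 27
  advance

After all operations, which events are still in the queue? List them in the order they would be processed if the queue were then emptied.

insert 15 → {15}
insert 33 → {15, 33}
insert 21 → {15, 21, 33}
insert 26 → {15, 21, 26, 33}
advance → 15; now {21, 26, 33}
advance → 21; now {26, 33}
advance → 26; now {33}
insert 28 → {28, 33}
advance → 28; now {33}
insert 8 → {8, 33}
insert 25 → {8, 25, 33}
insert 29 → {8, 25, 29, 33}
advance → 8; now {25, 29, 33}
advance → 25; now {29, 33}
advance → 29; now {33}
insert 9 → {9, 33}
insert 20 → {9, 20, 33}
insert 16 → {9, 16, 20, 33}
insert 27 → {9, 16, 20, 27, 33}
advance → 9; now {16, 20, 27, 33}

16 → 20 → 27 → 33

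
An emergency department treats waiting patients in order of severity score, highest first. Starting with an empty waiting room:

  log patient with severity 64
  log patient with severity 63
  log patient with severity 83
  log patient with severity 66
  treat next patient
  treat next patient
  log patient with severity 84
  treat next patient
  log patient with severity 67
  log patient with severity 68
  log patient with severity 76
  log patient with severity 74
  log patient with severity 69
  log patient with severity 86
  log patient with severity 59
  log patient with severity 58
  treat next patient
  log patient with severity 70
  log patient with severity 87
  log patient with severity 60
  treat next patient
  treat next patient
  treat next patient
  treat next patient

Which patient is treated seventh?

74

insert 64 → {64}
insert 63 → {64, 63}
insert 83 → {83, 64, 63}
insert 66 → {83, 66, 64, 63}
treat next patient → 83; now {66, 64, 63}
treat next patient → 66; now {64, 63}
insert 84 → {84, 64, 63}
treat next patient → 84; now {64, 63}
insert 67 → {67, 64, 63}
insert 68 → {68, 67, 64, 63}
insert 76 → {76, 68, 67, 64, 63}
insert 74 → {76, 74, 68, 67, 64, 63}
insert 69 → {76, 74, 69, 68, 67, 64, 63}
insert 86 → {86, 76, 74, 69, 68, 67, 64, 63}
insert 59 → {86, 76, 74, 69, 68, 67, 64, 63, 59}
insert 58 → {86, 76, 74, 69, 68, 67, 64, 63, 59, 58}
treat next patient → 86; now {76, 74, 69, 68, 67, 64, 63, 59, 58}
insert 70 → {76, 74, 70, 69, 68, 67, 64, 63, 59, 58}
insert 87 → {87, 76, 74, 70, 69, 68, 67, 64, 63, 59, 58}
insert 60 → {87, 76, 74, 70, 69, 68, 67, 64, 63, 60, 59, 58}
treat next patient → 87; now {76, 74, 70, 69, 68, 67, 64, 63, 60, 59, 58}
treat next patient → 76; now {74, 70, 69, 68, 67, 64, 63, 60, 59, 58}
treat next patient → 74; now {70, 69, 68, 67, 64, 63, 60, 59, 58}
treat next patient → 70; now {69, 68, 67, 64, 63, 60, 59, 58}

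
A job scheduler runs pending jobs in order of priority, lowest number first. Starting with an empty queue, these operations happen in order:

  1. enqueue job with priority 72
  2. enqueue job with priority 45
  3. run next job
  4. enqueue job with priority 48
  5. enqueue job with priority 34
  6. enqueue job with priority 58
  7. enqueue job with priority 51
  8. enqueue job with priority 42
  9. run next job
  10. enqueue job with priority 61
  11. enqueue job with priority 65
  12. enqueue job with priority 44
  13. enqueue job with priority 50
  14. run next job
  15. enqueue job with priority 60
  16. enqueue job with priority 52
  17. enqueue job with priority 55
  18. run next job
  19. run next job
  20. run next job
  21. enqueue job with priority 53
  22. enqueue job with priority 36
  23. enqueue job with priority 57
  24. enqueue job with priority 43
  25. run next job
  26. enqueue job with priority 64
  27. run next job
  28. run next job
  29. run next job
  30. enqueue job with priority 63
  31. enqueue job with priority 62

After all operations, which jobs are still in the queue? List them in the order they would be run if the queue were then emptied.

insert 72 → {72}
insert 45 → {45, 72}
run next job → 45; now {72}
insert 48 → {48, 72}
insert 34 → {34, 48, 72}
insert 58 → {34, 48, 58, 72}
insert 51 → {34, 48, 51, 58, 72}
insert 42 → {34, 42, 48, 51, 58, 72}
run next job → 34; now {42, 48, 51, 58, 72}
insert 61 → {42, 48, 51, 58, 61, 72}
insert 65 → {42, 48, 51, 58, 61, 65, 72}
insert 44 → {42, 44, 48, 51, 58, 61, 65, 72}
insert 50 → {42, 44, 48, 50, 51, 58, 61, 65, 72}
run next job → 42; now {44, 48, 50, 51, 58, 61, 65, 72}
insert 60 → {44, 48, 50, 51, 58, 60, 61, 65, 72}
insert 52 → {44, 48, 50, 51, 52, 58, 60, 61, 65, 72}
insert 55 → {44, 48, 50, 51, 52, 55, 58, 60, 61, 65, 72}
run next job → 44; now {48, 50, 51, 52, 55, 58, 60, 61, 65, 72}
run next job → 48; now {50, 51, 52, 55, 58, 60, 61, 65, 72}
run next job → 50; now {51, 52, 55, 58, 60, 61, 65, 72}
insert 53 → {51, 52, 53, 55, 58, 60, 61, 65, 72}
insert 36 → {36, 51, 52, 53, 55, 58, 60, 61, 65, 72}
insert 57 → {36, 51, 52, 53, 55, 57, 58, 60, 61, 65, 72}
insert 43 → {36, 43, 51, 52, 53, 55, 57, 58, 60, 61, 65, 72}
run next job → 36; now {43, 51, 52, 53, 55, 57, 58, 60, 61, 65, 72}
insert 64 → {43, 51, 52, 53, 55, 57, 58, 60, 61, 64, 65, 72}
run next job → 43; now {51, 52, 53, 55, 57, 58, 60, 61, 64, 65, 72}
run next job → 51; now {52, 53, 55, 57, 58, 60, 61, 64, 65, 72}
run next job → 52; now {53, 55, 57, 58, 60, 61, 64, 65, 72}
insert 63 → {53, 55, 57, 58, 60, 61, 63, 64, 65, 72}
insert 62 → {53, 55, 57, 58, 60, 61, 62, 63, 64, 65, 72}

[53, 55, 57, 58, 60, 61, 62, 63, 64, 65, 72]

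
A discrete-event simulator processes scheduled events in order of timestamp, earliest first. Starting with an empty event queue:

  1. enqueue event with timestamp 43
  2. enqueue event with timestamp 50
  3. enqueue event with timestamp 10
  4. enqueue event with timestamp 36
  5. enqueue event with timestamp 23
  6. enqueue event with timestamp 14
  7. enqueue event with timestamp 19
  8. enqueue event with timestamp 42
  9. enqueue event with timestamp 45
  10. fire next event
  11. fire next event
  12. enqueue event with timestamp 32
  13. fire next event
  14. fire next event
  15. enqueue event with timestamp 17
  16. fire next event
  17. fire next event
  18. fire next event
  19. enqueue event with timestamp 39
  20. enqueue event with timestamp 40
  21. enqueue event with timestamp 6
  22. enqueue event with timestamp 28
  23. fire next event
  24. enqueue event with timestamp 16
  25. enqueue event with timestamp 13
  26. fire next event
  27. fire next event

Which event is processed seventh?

36

insert 43 → {43}
insert 50 → {43, 50}
insert 10 → {10, 43, 50}
insert 36 → {10, 36, 43, 50}
insert 23 → {10, 23, 36, 43, 50}
insert 14 → {10, 14, 23, 36, 43, 50}
insert 19 → {10, 14, 19, 23, 36, 43, 50}
insert 42 → {10, 14, 19, 23, 36, 42, 43, 50}
insert 45 → {10, 14, 19, 23, 36, 42, 43, 45, 50}
fire next event → 10; now {14, 19, 23, 36, 42, 43, 45, 50}
fire next event → 14; now {19, 23, 36, 42, 43, 45, 50}
insert 32 → {19, 23, 32, 36, 42, 43, 45, 50}
fire next event → 19; now {23, 32, 36, 42, 43, 45, 50}
fire next event → 23; now {32, 36, 42, 43, 45, 50}
insert 17 → {17, 32, 36, 42, 43, 45, 50}
fire next event → 17; now {32, 36, 42, 43, 45, 50}
fire next event → 32; now {36, 42, 43, 45, 50}
fire next event → 36; now {42, 43, 45, 50}
insert 39 → {39, 42, 43, 45, 50}
insert 40 → {39, 40, 42, 43, 45, 50}
insert 6 → {6, 39, 40, 42, 43, 45, 50}
insert 28 → {6, 28, 39, 40, 42, 43, 45, 50}
fire next event → 6; now {28, 39, 40, 42, 43, 45, 50}
insert 16 → {16, 28, 39, 40, 42, 43, 45, 50}
insert 13 → {13, 16, 28, 39, 40, 42, 43, 45, 50}
fire next event → 13; now {16, 28, 39, 40, 42, 43, 45, 50}
fire next event → 16; now {28, 39, 40, 42, 43, 45, 50}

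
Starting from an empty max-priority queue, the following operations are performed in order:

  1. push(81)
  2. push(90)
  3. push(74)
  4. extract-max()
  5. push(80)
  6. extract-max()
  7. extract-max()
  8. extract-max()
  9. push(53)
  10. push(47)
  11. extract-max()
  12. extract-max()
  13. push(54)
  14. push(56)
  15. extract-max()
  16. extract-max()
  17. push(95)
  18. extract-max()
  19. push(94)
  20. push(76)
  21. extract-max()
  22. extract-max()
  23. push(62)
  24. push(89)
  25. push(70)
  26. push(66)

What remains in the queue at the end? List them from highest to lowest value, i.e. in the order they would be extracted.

insert 81 → {81}
insert 90 → {90, 81}
insert 74 → {90, 81, 74}
extract-max → 90; now {81, 74}
insert 80 → {81, 80, 74}
extract-max → 81; now {80, 74}
extract-max → 80; now {74}
extract-max → 74; now {}
insert 53 → {53}
insert 47 → {53, 47}
extract-max → 53; now {47}
extract-max → 47; now {}
insert 54 → {54}
insert 56 → {56, 54}
extract-max → 56; now {54}
extract-max → 54; now {}
insert 95 → {95}
extract-max → 95; now {}
insert 94 → {94}
insert 76 → {94, 76}
extract-max → 94; now {76}
extract-max → 76; now {}
insert 62 → {62}
insert 89 → {89, 62}
insert 70 → {89, 70, 62}
insert 66 → {89, 70, 66, 62}

89 → 70 → 66 → 62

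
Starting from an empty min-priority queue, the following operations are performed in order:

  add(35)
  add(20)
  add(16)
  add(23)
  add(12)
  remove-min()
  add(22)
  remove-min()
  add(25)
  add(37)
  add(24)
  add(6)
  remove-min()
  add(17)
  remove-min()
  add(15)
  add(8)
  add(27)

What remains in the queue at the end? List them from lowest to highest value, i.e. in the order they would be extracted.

insert 35 → {35}
insert 20 → {20, 35}
insert 16 → {16, 20, 35}
insert 23 → {16, 20, 23, 35}
insert 12 → {12, 16, 20, 23, 35}
remove-min → 12; now {16, 20, 23, 35}
insert 22 → {16, 20, 22, 23, 35}
remove-min → 16; now {20, 22, 23, 35}
insert 25 → {20, 22, 23, 25, 35}
insert 37 → {20, 22, 23, 25, 35, 37}
insert 24 → {20, 22, 23, 24, 25, 35, 37}
insert 6 → {6, 20, 22, 23, 24, 25, 35, 37}
remove-min → 6; now {20, 22, 23, 24, 25, 35, 37}
insert 17 → {17, 20, 22, 23, 24, 25, 35, 37}
remove-min → 17; now {20, 22, 23, 24, 25, 35, 37}
insert 15 → {15, 20, 22, 23, 24, 25, 35, 37}
insert 8 → {8, 15, 20, 22, 23, 24, 25, 35, 37}
insert 27 → {8, 15, 20, 22, 23, 24, 25, 27, 35, 37}

8, 15, 20, 22, 23, 24, 25, 27, 35, 37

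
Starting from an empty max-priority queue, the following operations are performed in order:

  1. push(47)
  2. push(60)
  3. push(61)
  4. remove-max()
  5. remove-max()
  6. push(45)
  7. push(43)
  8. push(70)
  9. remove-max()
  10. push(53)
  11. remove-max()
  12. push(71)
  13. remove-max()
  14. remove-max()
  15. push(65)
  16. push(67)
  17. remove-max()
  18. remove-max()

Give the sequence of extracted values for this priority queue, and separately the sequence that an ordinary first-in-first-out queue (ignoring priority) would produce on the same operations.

priority queue: 61, 60, 70, 53, 71, 47, 67, 65; FIFO queue: 47, 60, 61, 45, 43, 70, 53, 71

insert 47 → {47}
insert 60 → {60, 47}
insert 61 → {61, 60, 47}
remove-max → 61; now {60, 47}
remove-max → 60; now {47}
insert 45 → {47, 45}
insert 43 → {47, 45, 43}
insert 70 → {70, 47, 45, 43}
remove-max → 70; now {47, 45, 43}
insert 53 → {53, 47, 45, 43}
remove-max → 53; now {47, 45, 43}
insert 71 → {71, 47, 45, 43}
remove-max → 71; now {47, 45, 43}
remove-max → 47; now {45, 43}
insert 65 → {65, 45, 43}
insert 67 → {67, 65, 45, 43}
remove-max → 67; now {65, 45, 43}
remove-max → 65; now {45, 43}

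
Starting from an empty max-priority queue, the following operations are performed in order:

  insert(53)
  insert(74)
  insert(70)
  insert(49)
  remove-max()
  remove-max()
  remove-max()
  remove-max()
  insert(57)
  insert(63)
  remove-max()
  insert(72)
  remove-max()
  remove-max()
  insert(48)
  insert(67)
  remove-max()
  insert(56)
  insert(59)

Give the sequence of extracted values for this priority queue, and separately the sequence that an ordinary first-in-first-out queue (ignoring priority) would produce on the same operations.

insert 53 → {53}
insert 74 → {74, 53}
insert 70 → {74, 70, 53}
insert 49 → {74, 70, 53, 49}
remove-max → 74; now {70, 53, 49}
remove-max → 70; now {53, 49}
remove-max → 53; now {49}
remove-max → 49; now {}
insert 57 → {57}
insert 63 → {63, 57}
remove-max → 63; now {57}
insert 72 → {72, 57}
remove-max → 72; now {57}
remove-max → 57; now {}
insert 48 → {48}
insert 67 → {67, 48}
remove-max → 67; now {48}
insert 56 → {56, 48}
insert 59 → {59, 56, 48}

priority queue: 74 → 70 → 53 → 49 → 63 → 72 → 57 → 67; FIFO queue: [53, 74, 70, 49, 57, 63, 72, 48]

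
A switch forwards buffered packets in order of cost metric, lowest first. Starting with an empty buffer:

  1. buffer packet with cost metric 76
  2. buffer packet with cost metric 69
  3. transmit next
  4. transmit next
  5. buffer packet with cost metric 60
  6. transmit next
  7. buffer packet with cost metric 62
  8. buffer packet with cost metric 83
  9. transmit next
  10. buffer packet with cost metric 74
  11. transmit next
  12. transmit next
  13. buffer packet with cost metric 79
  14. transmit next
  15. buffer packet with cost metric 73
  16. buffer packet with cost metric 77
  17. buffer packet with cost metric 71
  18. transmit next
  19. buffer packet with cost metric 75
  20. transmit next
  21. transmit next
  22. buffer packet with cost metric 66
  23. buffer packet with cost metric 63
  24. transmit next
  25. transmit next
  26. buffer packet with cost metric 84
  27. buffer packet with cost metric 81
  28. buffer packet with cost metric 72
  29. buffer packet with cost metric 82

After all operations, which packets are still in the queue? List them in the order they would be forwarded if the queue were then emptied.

[72, 77, 81, 82, 84]

insert 76 → {76}
insert 69 → {69, 76}
transmit next → 69; now {76}
transmit next → 76; now {}
insert 60 → {60}
transmit next → 60; now {}
insert 62 → {62}
insert 83 → {62, 83}
transmit next → 62; now {83}
insert 74 → {74, 83}
transmit next → 74; now {83}
transmit next → 83; now {}
insert 79 → {79}
transmit next → 79; now {}
insert 73 → {73}
insert 77 → {73, 77}
insert 71 → {71, 73, 77}
transmit next → 71; now {73, 77}
insert 75 → {73, 75, 77}
transmit next → 73; now {75, 77}
transmit next → 75; now {77}
insert 66 → {66, 77}
insert 63 → {63, 66, 77}
transmit next → 63; now {66, 77}
transmit next → 66; now {77}
insert 84 → {77, 84}
insert 81 → {77, 81, 84}
insert 72 → {72, 77, 81, 84}
insert 82 → {72, 77, 81, 82, 84}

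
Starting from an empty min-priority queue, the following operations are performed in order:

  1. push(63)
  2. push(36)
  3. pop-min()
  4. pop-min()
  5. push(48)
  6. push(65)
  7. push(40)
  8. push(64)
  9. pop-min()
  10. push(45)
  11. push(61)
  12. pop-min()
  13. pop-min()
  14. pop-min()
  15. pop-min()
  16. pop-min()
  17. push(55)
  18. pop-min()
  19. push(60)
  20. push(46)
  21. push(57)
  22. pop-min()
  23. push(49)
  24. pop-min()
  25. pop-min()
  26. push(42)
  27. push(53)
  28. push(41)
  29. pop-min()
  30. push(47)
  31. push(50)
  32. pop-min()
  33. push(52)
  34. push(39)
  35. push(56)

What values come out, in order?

insert 63 → {63}
insert 36 → {36, 63}
pop-min → 36; now {63}
pop-min → 63; now {}
insert 48 → {48}
insert 65 → {48, 65}
insert 40 → {40, 48, 65}
insert 64 → {40, 48, 64, 65}
pop-min → 40; now {48, 64, 65}
insert 45 → {45, 48, 64, 65}
insert 61 → {45, 48, 61, 64, 65}
pop-min → 45; now {48, 61, 64, 65}
pop-min → 48; now {61, 64, 65}
pop-min → 61; now {64, 65}
pop-min → 64; now {65}
pop-min → 65; now {}
insert 55 → {55}
pop-min → 55; now {}
insert 60 → {60}
insert 46 → {46, 60}
insert 57 → {46, 57, 60}
pop-min → 46; now {57, 60}
insert 49 → {49, 57, 60}
pop-min → 49; now {57, 60}
pop-min → 57; now {60}
insert 42 → {42, 60}
insert 53 → {42, 53, 60}
insert 41 → {41, 42, 53, 60}
pop-min → 41; now {42, 53, 60}
insert 47 → {42, 47, 53, 60}
insert 50 → {42, 47, 50, 53, 60}
pop-min → 42; now {47, 50, 53, 60}
insert 52 → {47, 50, 52, 53, 60}
insert 39 → {39, 47, 50, 52, 53, 60}
insert 56 → {39, 47, 50, 52, 53, 56, 60}

36, 63, 40, 45, 48, 61, 64, 65, 55, 46, 49, 57, 41, 42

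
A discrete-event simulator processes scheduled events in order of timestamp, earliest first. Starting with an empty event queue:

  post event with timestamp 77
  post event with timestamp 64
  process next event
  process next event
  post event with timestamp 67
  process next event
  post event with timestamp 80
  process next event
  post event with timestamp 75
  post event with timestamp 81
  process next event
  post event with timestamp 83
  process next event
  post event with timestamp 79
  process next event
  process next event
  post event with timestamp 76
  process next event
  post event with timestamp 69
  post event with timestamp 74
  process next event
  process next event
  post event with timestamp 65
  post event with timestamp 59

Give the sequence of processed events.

insert 77 → {77}
insert 64 → {64, 77}
process next event → 64; now {77}
process next event → 77; now {}
insert 67 → {67}
process next event → 67; now {}
insert 80 → {80}
process next event → 80; now {}
insert 75 → {75}
insert 81 → {75, 81}
process next event → 75; now {81}
insert 83 → {81, 83}
process next event → 81; now {83}
insert 79 → {79, 83}
process next event → 79; now {83}
process next event → 83; now {}
insert 76 → {76}
process next event → 76; now {}
insert 69 → {69}
insert 74 → {69, 74}
process next event → 69; now {74}
process next event → 74; now {}
insert 65 → {65}
insert 59 → {59, 65}

[64, 77, 67, 80, 75, 81, 79, 83, 76, 69, 74]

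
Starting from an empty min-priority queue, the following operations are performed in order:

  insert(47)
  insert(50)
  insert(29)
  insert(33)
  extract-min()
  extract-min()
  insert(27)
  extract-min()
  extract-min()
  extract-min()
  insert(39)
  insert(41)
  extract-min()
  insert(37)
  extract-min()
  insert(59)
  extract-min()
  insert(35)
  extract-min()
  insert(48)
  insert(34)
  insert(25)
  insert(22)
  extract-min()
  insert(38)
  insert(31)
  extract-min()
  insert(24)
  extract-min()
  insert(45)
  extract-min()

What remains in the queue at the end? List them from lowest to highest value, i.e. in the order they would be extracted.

insert 47 → {47}
insert 50 → {47, 50}
insert 29 → {29, 47, 50}
insert 33 → {29, 33, 47, 50}
extract-min → 29; now {33, 47, 50}
extract-min → 33; now {47, 50}
insert 27 → {27, 47, 50}
extract-min → 27; now {47, 50}
extract-min → 47; now {50}
extract-min → 50; now {}
insert 39 → {39}
insert 41 → {39, 41}
extract-min → 39; now {41}
insert 37 → {37, 41}
extract-min → 37; now {41}
insert 59 → {41, 59}
extract-min → 41; now {59}
insert 35 → {35, 59}
extract-min → 35; now {59}
insert 48 → {48, 59}
insert 34 → {34, 48, 59}
insert 25 → {25, 34, 48, 59}
insert 22 → {22, 25, 34, 48, 59}
extract-min → 22; now {25, 34, 48, 59}
insert 38 → {25, 34, 38, 48, 59}
insert 31 → {25, 31, 34, 38, 48, 59}
extract-min → 25; now {31, 34, 38, 48, 59}
insert 24 → {24, 31, 34, 38, 48, 59}
extract-min → 24; now {31, 34, 38, 48, 59}
insert 45 → {31, 34, 38, 45, 48, 59}
extract-min → 31; now {34, 38, 45, 48, 59}

34, 38, 45, 48, 59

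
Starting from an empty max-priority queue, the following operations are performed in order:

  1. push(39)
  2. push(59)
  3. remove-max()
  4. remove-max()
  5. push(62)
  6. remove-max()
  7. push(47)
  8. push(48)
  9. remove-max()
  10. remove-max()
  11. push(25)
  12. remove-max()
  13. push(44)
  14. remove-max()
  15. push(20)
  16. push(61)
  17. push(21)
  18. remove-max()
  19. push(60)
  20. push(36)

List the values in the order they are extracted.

insert 39 → {39}
insert 59 → {59, 39}
remove-max → 59; now {39}
remove-max → 39; now {}
insert 62 → {62}
remove-max → 62; now {}
insert 47 → {47}
insert 48 → {48, 47}
remove-max → 48; now {47}
remove-max → 47; now {}
insert 25 → {25}
remove-max → 25; now {}
insert 44 → {44}
remove-max → 44; now {}
insert 20 → {20}
insert 61 → {61, 20}
insert 21 → {61, 21, 20}
remove-max → 61; now {21, 20}
insert 60 → {60, 21, 20}
insert 36 → {60, 36, 21, 20}

59 → 39 → 62 → 48 → 47 → 25 → 44 → 61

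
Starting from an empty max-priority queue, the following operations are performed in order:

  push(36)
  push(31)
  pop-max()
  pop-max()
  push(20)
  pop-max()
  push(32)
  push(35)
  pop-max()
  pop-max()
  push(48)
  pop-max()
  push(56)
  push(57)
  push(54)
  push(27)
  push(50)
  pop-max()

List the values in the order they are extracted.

insert 36 → {36}
insert 31 → {36, 31}
pop-max → 36; now {31}
pop-max → 31; now {}
insert 20 → {20}
pop-max → 20; now {}
insert 32 → {32}
insert 35 → {35, 32}
pop-max → 35; now {32}
pop-max → 32; now {}
insert 48 → {48}
pop-max → 48; now {}
insert 56 → {56}
insert 57 → {57, 56}
insert 54 → {57, 56, 54}
insert 27 → {57, 56, 54, 27}
insert 50 → {57, 56, 54, 50, 27}
pop-max → 57; now {56, 54, 50, 27}

36 → 31 → 20 → 35 → 32 → 48 → 57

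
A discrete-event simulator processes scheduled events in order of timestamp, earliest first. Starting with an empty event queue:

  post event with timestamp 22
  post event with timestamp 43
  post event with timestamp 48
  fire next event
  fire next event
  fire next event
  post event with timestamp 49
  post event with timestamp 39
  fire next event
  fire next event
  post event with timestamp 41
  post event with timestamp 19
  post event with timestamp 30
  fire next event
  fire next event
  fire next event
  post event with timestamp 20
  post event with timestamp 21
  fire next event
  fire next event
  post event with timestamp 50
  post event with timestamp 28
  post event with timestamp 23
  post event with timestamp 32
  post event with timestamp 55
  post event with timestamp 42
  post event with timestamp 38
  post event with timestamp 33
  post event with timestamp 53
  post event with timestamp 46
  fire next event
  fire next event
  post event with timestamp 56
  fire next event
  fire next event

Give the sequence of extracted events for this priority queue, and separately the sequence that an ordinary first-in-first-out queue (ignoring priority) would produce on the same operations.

priority queue: 22, 43, 48, 39, 49, 19, 30, 41, 20, 21, 23, 28, 32, 33; FIFO queue: 22, 43, 48, 49, 39, 41, 19, 30, 20, 21, 50, 28, 23, 32

insert 22 → {22}
insert 43 → {22, 43}
insert 48 → {22, 43, 48}
fire next event → 22; now {43, 48}
fire next event → 43; now {48}
fire next event → 48; now {}
insert 49 → {49}
insert 39 → {39, 49}
fire next event → 39; now {49}
fire next event → 49; now {}
insert 41 → {41}
insert 19 → {19, 41}
insert 30 → {19, 30, 41}
fire next event → 19; now {30, 41}
fire next event → 30; now {41}
fire next event → 41; now {}
insert 20 → {20}
insert 21 → {20, 21}
fire next event → 20; now {21}
fire next event → 21; now {}
insert 50 → {50}
insert 28 → {28, 50}
insert 23 → {23, 28, 50}
insert 32 → {23, 28, 32, 50}
insert 55 → {23, 28, 32, 50, 55}
insert 42 → {23, 28, 32, 42, 50, 55}
insert 38 → {23, 28, 32, 38, 42, 50, 55}
insert 33 → {23, 28, 32, 33, 38, 42, 50, 55}
insert 53 → {23, 28, 32, 33, 38, 42, 50, 53, 55}
insert 46 → {23, 28, 32, 33, 38, 42, 46, 50, 53, 55}
fire next event → 23; now {28, 32, 33, 38, 42, 46, 50, 53, 55}
fire next event → 28; now {32, 33, 38, 42, 46, 50, 53, 55}
insert 56 → {32, 33, 38, 42, 46, 50, 53, 55, 56}
fire next event → 32; now {33, 38, 42, 46, 50, 53, 55, 56}
fire next event → 33; now {38, 42, 46, 50, 53, 55, 56}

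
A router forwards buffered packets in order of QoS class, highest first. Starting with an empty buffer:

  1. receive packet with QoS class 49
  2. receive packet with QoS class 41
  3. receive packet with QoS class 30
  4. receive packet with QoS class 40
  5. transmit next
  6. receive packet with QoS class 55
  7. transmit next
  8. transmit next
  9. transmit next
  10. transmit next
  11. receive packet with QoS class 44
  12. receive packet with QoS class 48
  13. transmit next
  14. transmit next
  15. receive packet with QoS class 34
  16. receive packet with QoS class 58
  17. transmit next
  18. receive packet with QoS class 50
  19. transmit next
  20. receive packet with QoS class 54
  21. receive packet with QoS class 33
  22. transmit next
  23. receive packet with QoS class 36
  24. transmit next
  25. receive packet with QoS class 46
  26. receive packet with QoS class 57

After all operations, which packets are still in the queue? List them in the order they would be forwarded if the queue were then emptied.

57 → 46 → 34 → 33

insert 49 → {49}
insert 41 → {49, 41}
insert 30 → {49, 41, 30}
insert 40 → {49, 41, 40, 30}
transmit next → 49; now {41, 40, 30}
insert 55 → {55, 41, 40, 30}
transmit next → 55; now {41, 40, 30}
transmit next → 41; now {40, 30}
transmit next → 40; now {30}
transmit next → 30; now {}
insert 44 → {44}
insert 48 → {48, 44}
transmit next → 48; now {44}
transmit next → 44; now {}
insert 34 → {34}
insert 58 → {58, 34}
transmit next → 58; now {34}
insert 50 → {50, 34}
transmit next → 50; now {34}
insert 54 → {54, 34}
insert 33 → {54, 34, 33}
transmit next → 54; now {34, 33}
insert 36 → {36, 34, 33}
transmit next → 36; now {34, 33}
insert 46 → {46, 34, 33}
insert 57 → {57, 46, 34, 33}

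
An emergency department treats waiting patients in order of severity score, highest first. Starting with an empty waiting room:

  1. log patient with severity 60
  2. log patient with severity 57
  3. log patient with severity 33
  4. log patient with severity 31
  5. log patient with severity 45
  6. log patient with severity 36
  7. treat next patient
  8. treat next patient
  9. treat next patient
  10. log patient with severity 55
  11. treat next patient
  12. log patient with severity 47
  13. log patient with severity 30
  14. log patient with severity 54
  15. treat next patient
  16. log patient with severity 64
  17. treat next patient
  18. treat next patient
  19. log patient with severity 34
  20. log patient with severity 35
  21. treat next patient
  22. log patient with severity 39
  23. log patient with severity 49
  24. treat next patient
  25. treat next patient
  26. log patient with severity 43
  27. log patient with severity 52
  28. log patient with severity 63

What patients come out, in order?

insert 60 → {60}
insert 57 → {60, 57}
insert 33 → {60, 57, 33}
insert 31 → {60, 57, 33, 31}
insert 45 → {60, 57, 45, 33, 31}
insert 36 → {60, 57, 45, 36, 33, 31}
treat next patient → 60; now {57, 45, 36, 33, 31}
treat next patient → 57; now {45, 36, 33, 31}
treat next patient → 45; now {36, 33, 31}
insert 55 → {55, 36, 33, 31}
treat next patient → 55; now {36, 33, 31}
insert 47 → {47, 36, 33, 31}
insert 30 → {47, 36, 33, 31, 30}
insert 54 → {54, 47, 36, 33, 31, 30}
treat next patient → 54; now {47, 36, 33, 31, 30}
insert 64 → {64, 47, 36, 33, 31, 30}
treat next patient → 64; now {47, 36, 33, 31, 30}
treat next patient → 47; now {36, 33, 31, 30}
insert 34 → {36, 34, 33, 31, 30}
insert 35 → {36, 35, 34, 33, 31, 30}
treat next patient → 36; now {35, 34, 33, 31, 30}
insert 39 → {39, 35, 34, 33, 31, 30}
insert 49 → {49, 39, 35, 34, 33, 31, 30}
treat next patient → 49; now {39, 35, 34, 33, 31, 30}
treat next patient → 39; now {35, 34, 33, 31, 30}
insert 43 → {43, 35, 34, 33, 31, 30}
insert 52 → {52, 43, 35, 34, 33, 31, 30}
insert 63 → {63, 52, 43, 35, 34, 33, 31, 30}

[60, 57, 45, 55, 54, 64, 47, 36, 49, 39]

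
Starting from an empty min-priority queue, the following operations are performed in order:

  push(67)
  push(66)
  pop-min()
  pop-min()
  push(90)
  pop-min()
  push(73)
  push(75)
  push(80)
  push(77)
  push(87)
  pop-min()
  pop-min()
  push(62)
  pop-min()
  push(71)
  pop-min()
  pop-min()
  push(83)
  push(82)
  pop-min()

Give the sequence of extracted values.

insert 67 → {67}
insert 66 → {66, 67}
pop-min → 66; now {67}
pop-min → 67; now {}
insert 90 → {90}
pop-min → 90; now {}
insert 73 → {73}
insert 75 → {73, 75}
insert 80 → {73, 75, 80}
insert 77 → {73, 75, 77, 80}
insert 87 → {73, 75, 77, 80, 87}
pop-min → 73; now {75, 77, 80, 87}
pop-min → 75; now {77, 80, 87}
insert 62 → {62, 77, 80, 87}
pop-min → 62; now {77, 80, 87}
insert 71 → {71, 77, 80, 87}
pop-min → 71; now {77, 80, 87}
pop-min → 77; now {80, 87}
insert 83 → {80, 83, 87}
insert 82 → {80, 82, 83, 87}
pop-min → 80; now {82, 83, 87}

66, 67, 90, 73, 75, 62, 71, 77, 80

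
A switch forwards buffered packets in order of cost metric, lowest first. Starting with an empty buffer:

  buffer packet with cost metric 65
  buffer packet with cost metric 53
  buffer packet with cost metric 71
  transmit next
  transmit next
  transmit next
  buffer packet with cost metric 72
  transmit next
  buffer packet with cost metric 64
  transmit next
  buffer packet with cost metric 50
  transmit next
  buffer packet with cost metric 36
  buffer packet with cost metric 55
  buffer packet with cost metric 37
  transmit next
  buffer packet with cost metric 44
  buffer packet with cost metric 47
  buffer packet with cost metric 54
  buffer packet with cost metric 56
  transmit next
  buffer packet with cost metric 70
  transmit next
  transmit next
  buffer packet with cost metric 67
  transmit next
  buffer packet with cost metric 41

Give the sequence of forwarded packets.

[53, 65, 71, 72, 64, 50, 36, 37, 44, 47, 54]

insert 65 → {65}
insert 53 → {53, 65}
insert 71 → {53, 65, 71}
transmit next → 53; now {65, 71}
transmit next → 65; now {71}
transmit next → 71; now {}
insert 72 → {72}
transmit next → 72; now {}
insert 64 → {64}
transmit next → 64; now {}
insert 50 → {50}
transmit next → 50; now {}
insert 36 → {36}
insert 55 → {36, 55}
insert 37 → {36, 37, 55}
transmit next → 36; now {37, 55}
insert 44 → {37, 44, 55}
insert 47 → {37, 44, 47, 55}
insert 54 → {37, 44, 47, 54, 55}
insert 56 → {37, 44, 47, 54, 55, 56}
transmit next → 37; now {44, 47, 54, 55, 56}
insert 70 → {44, 47, 54, 55, 56, 70}
transmit next → 44; now {47, 54, 55, 56, 70}
transmit next → 47; now {54, 55, 56, 70}
insert 67 → {54, 55, 56, 67, 70}
transmit next → 54; now {55, 56, 67, 70}
insert 41 → {41, 55, 56, 67, 70}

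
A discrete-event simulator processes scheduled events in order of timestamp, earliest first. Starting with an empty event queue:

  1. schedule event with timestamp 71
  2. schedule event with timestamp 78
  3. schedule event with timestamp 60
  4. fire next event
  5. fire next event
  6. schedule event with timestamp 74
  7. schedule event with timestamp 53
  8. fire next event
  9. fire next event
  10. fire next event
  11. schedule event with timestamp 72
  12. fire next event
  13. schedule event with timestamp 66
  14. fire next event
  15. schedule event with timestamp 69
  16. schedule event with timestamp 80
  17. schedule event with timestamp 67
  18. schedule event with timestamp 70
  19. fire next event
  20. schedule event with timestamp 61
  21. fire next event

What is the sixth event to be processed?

insert 71 → {71}
insert 78 → {71, 78}
insert 60 → {60, 71, 78}
fire next event → 60; now {71, 78}
fire next event → 71; now {78}
insert 74 → {74, 78}
insert 53 → {53, 74, 78}
fire next event → 53; now {74, 78}
fire next event → 74; now {78}
fire next event → 78; now {}
insert 72 → {72}
fire next event → 72; now {}
insert 66 → {66}
fire next event → 66; now {}
insert 69 → {69}
insert 80 → {69, 80}
insert 67 → {67, 69, 80}
insert 70 → {67, 69, 70, 80}
fire next event → 67; now {69, 70, 80}
insert 61 → {61, 69, 70, 80}
fire next event → 61; now {69, 70, 80}

72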